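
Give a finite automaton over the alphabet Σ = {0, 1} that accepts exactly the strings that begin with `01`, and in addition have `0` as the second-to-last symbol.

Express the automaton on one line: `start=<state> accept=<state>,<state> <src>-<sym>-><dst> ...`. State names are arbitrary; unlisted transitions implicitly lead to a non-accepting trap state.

Build one automaton per condition and run them in lockstep. One (4 states) tracks whether the input so far still matches the prefix `01`; the other (7 states) tracks the last 2 symbols read. Each combined state is a pair, one component from each; accept when both components accept. After merging equivalent states the machine shrinks.
7 states suffice.
        0   1  
>  s0   s1  s2 
   s1   s2  s3 
   s2   s2  s2 
 * s3   s4  s5 
   s4   s6  s3 
   s5   s4  s5 
 * s6   s6  s3 
(> = start, * = accepting)

start=s0 accept=s3,s6 s0-0->s1 s0-1->s2 s1-0->s2 s1-1->s3 s2-0->s2 s2-1->s2 s3-0->s4 s3-1->s5 s4-0->s6 s4-1->s3 s5-0->s4 s5-1->s5 s6-0->s6 s6-1->s3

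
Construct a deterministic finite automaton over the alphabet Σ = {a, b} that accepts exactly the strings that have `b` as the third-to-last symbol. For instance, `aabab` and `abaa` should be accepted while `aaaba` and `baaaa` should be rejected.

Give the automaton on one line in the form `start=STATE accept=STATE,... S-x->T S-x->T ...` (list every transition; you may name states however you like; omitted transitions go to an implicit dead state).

Because acceptance depends on a position counted from the end, the machine has to buffer the most recent 3 symbols. Make each state the string of the last up-to-3 symbols read; on input `x` shift the window left and append `x`. Accept when the buffered window has length 3 and begins with `b`.
A 15-state machine:
          a    b  
>  s0     s1   s2 
   s1     s3   s4 
   s2     s5   s6 
   s3     s7   s8 
   s4     s9  s10 
   s5    s11  s12 
   s6    s13  s14 
   s7     s7   s8 
   s8     s9  s10 
   s9    s11  s12 
   s10   s13  s14 
 * s11    s7   s8 
 * s12    s9  s10 
 * s13   s11  s12 
 * s14   s13  s14 
(> = start, * = accepting)

start=s0 accept=s11,s12,s13,s14 s0-a->s1 s0-b->s2 s1-a->s3 s1-b->s4 s2-a->s5 s2-b->s6 s3-a->s7 s3-b->s8 s4-a->s9 s4-b->s10 s5-a->s11 s5-b->s12 s6-a->s13 s6-b->s14 s7-a->s7 s7-b->s8 s8-a->s9 s8-b->s10 s9-a->s11 s9-b->s12 s10-a->s13 s10-b->s14 s11-a->s7 s11-b->s8 s12-a->s9 s12-b->s10 s13-a->s11 s13-b->s12 s14-a->s13 s14-b->s14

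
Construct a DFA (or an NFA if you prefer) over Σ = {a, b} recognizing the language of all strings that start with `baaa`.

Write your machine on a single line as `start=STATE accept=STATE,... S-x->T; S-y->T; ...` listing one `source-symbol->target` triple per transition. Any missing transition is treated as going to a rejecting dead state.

start=S0; accept=S4; S0-a->S5; S0-b->S1; S1-a->S2; S1-b->S5; S2-a->S3; S2-b->S5; S3-a->S4; S3-b->S5; S4-a->S4; S4-b->S4; S5-a->S5; S5-b->S5

Check the first 4 symbols one by one: S0 through S3 record how many have matched `baaa` so far; any wrong symbol goes to the dead state S5. After all 4 match we enter the accepting sink S4.
        a   b  
>  S0   S5  S1 
   S1   S2  S5 
   S2   S3  S5 
   S3   S4  S5 
 * S4   S4  S4 
   S5   S5  S5 
(> = start, * = accepting)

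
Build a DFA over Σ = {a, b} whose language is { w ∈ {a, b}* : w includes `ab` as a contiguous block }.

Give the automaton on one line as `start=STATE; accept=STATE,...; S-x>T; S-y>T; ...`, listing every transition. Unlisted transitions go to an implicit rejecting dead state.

start=s0; accept=s2; s0-a>s1; s0-b>s0; s1-a>s1; s1-b>s2; s2-a>s2; s2-b>s2

Track how much of `ab` has been matched so far: state s0 is no progress, s2 is the absorbing accept state reached once `ab` has occurred. Intermediate states record partial matches; on a mismatch, fall back to the longest reusable overlap.
3 states suffice.
        a   b  
>  s0   s1  s0 
   s1   s1  s2 
 * s2   s2  s2 
(> = start, * = accepting)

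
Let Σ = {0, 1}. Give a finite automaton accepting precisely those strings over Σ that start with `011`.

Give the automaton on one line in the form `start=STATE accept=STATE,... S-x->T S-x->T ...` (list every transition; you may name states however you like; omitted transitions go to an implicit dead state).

start=q0 accept=q3 q0-0->q1 q0-1->q4 q1-0->q4 q1-1->q2 q2-0->q4 q2-1->q3 q3-0->q3 q3-1->q3 q4-0->q4 q4-1->q4

Walk along `011` while the input agrees: from q0 take `0` to q1, and so on. Any deviation drops to the rejecting sink q4. Once q3 is reached the prefix is confirmed and every continuation is accepted.
With 5 states:
        0   1  
>  q0   q1  q4 
   q1   q4  q2 
   q2   q4  q3 
 * q3   q3  q3 
   q4   q4  q4 
(> = start, * = accepting)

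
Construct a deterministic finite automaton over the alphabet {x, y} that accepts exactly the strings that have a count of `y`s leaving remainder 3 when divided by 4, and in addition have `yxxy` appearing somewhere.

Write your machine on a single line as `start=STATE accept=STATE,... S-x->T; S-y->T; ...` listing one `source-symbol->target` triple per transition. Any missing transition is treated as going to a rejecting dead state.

start=q0; accept=q12; q0-x->q0; q0-y->q1; q1-x->q2; q1-y->q3; q2-x->q4; q2-y->q3; q3-x->q5; q3-y->q6; q4-x->q7; q4-y->q8; q5-x->q9; q5-y->q6; q6-x->q10; q6-y->q11; q7-x->q7; q7-y->q3; q8-x->q8; q8-y->q12; q9-x->q13; q9-y->q12; q10-x->q14; q10-y->q11; q11-x->q15; q11-y->q1; q12-x->q12; q12-y->q16; q13-x->q13; q13-y->q6; q14-x->q17; q14-y->q16; q15-x->q18; q15-y->q1; q16-x->q16; q16-y->q19; q17-x->q17; q17-y->q11; q18-x->q0; q18-y->q19; q19-x->q19; q19-y->q8

Run two small machines in parallel and take their product. One (4 states) tracks the count of `y`s modulo 4; the other (5 states) tracks whether and how much of `yxxy` has been seen. Each combined state is a pair, one component from each; accept when both components accept.
20 states suffice.
          x    y  
>  q0     q0   q1 
   q1     q2   q3 
   q2     q4   q3 
   q3     q5   q6 
   q4     q7   q8 
   q5     q9   q6 
   q6    q10  q11 
   q7     q7   q3 
   q8     q8  q12 
   q9    q13  q12 
   q10   q14  q11 
   q11   q15   q1 
 * q12   q12  q16 
   q13   q13   q6 
   q14   q17  q16 
   q15   q18   q1 
   q16   q16  q19 
   q17   q17  q11 
   q18    q0  q19 
   q19   q19   q8 
(> = start, * = accepting)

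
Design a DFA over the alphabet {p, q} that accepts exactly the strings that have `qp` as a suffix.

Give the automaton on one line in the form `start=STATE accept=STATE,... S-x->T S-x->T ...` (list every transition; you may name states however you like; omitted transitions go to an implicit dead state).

Remember how much of `qp` the current input suffix matches. State S0 means no match yet; S1 means the last symbol is `q`; S2 means the last 2 symbols are `qp`. Only S2 accepts. On a mismatch, fall back to the longest proper suffix that is still a prefix of `qp`.
3 states suffice.
        p   q  
>  S0   S0  S1 
   S1   S2  S1 
 * S2   S0  S1 
(> = start, * = accepting)

start=S0 accept=S2 S0-p->S0 S0-q->S1 S1-p->S2 S1-q->S1 S2-p->S0 S2-q->S1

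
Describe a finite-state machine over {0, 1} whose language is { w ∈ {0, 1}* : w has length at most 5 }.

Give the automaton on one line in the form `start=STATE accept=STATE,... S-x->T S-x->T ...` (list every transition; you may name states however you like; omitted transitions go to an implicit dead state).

start=s0 accept=s0,s1,s2,s3,s4,s5 s0-0->s1 s0-1->s1 s1-0->s2 s1-1->s2 s2-0->s3 s2-1->s3 s3-0->s4 s3-1->s4 s4-0->s5 s4-1->s5 s5-0->s6 s5-1->s6 s6-0->s6 s6-1->s6

We only need to distinguish lengths 0, 1, …, 5, and '>5'. Chain s0 → s1 → s2 → s3 → s4 → s5 → s6 on every symbol, with s6 looping. Accepting states: {s0, s1, s2, s3, s4, s5}.
        0   1  
>* s0   s1  s1 
 * s1   s2  s2 
 * s2   s3  s3 
 * s3   s4  s4 
 * s4   s5  s5 
 * s5   s6  s6 
   s6   s6  s6 
(> = start, * = accepting)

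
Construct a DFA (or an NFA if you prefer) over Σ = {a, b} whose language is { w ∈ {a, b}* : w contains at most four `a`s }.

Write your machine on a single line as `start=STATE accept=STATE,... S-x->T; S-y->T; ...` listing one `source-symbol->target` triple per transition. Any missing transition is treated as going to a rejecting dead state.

start=S0; accept=S0,S1,S2,S3,S4; S0-a->S1; S0-b->S0; S1-a->S2; S1-b->S1; S2-a->S3; S2-b->S2; S3-a->S4; S3-b->S3; S4-a->S5; S4-b->S4; S5-a->S5; S5-b->S5

Only the number of `a`s matters, and only up to 5. Make a chain S0 → S1 → S2 → S3 → S4 → S5 advanced by each `a` (with S5 absorbing); every other symbol self-loops. The accepting set is {S0, S1, S2, S3, S4}.
A 6-state machine:
        a   b  
>* S0   S1  S0 
 * S1   S2  S1 
 * S2   S3  S2 
 * S3   S4  S3 
 * S4   S5  S4 
   S5   S5  S5 
(> = start, * = accepting)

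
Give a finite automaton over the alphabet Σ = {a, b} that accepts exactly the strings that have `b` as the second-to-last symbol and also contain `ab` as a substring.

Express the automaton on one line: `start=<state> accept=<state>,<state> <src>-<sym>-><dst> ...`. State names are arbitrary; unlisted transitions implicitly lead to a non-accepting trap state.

start=S0 accept=S7,S8 S0-a->S1 S0-b->S2 S1-a->S3 S1-b->S4 S2-a->S5 S2-b->S6 S3-a->S3 S3-b->S4 S4-a->S7 S4-b->S8 S5-a->S3 S5-b->S4 S6-a->S5 S6-b->S6 S7-a->S9 S7-b->S4 S8-a->S7 S8-b->S8 S9-a->S9 S9-b->S4

Run two small machines in parallel and take their product. The first has 7 states tracking the last 2 symbols read; the second has 3 states tracking whether and how much of `ab` has been seen. A product state is a pair (one from each), accepting exactly when both do.
10 states suffice.
        a   b  
>  S0   S1  S2 
   S1   S3  S4 
   S2   S5  S6 
   S3   S3  S4 
   S4   S7  S8 
   S5   S3  S4 
   S6   S5  S6 
 * S7   S9  S4 
 * S8   S7  S8 
   S9   S9  S4 
(> = start, * = accepting)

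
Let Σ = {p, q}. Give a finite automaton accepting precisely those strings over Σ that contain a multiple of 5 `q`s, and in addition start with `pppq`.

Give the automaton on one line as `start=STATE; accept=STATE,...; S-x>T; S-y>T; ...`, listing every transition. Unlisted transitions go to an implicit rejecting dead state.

Build one automaton per condition and run them in lockstep. The first has 5 states tracking the count of `q`s modulo 5; the second has 6 states tracking whether the input so far still matches the prefix `pppq`. A product state is a pair (one from each), accepting exactly when both do.
14 states suffice.
          p    q  
>  S0     S1   S2 
   S1     S3   S2 
   S2     S2   S4 
   S3     S5   S2 
   S4     S4   S6 
   S5     S7   S8 
   S6     S6   S9 
   S7     S7   S2 
   S8     S8  S10 
   S9     S9   S7 
   S10   S10  S11 
   S11   S11  S12 
   S12   S12  S13 
 * S13   S13   S8 
(> = start, * = accepting)

start=S0; accept=S13; S0-p>S1; S0-q>S2; S1-p>S3; S1-q>S2; S2-p>S2; S2-q>S4; S3-p>S5; S3-q>S2; S4-p>S4; S4-q>S6; S5-p>S7; S5-q>S8; S6-p>S6; S6-q>S9; S7-p>S7; S7-q>S2; S8-p>S8; S8-q>S10; S9-p>S9; S9-q>S7; S10-p>S10; S10-q>S11; S11-p>S11; S11-q>S12; S12-p>S12; S12-q>S13; S13-p>S13; S13-q>S8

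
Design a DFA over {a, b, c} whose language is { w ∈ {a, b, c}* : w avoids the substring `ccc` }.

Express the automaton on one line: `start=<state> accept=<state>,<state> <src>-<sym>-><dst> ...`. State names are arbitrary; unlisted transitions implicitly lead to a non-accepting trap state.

Track partial matches of the forbidden pattern `ccc`. State S3 is a dead state reached once `ccc` has occurred; every other state accepts. S0 means no part of `ccc` is currently matched.
A 4-state machine:
        a   b   c  
>* S0   S0  S0  S1 
 * S1   S0  S0  S2 
 * S2   S0  S0  S3 
   S3   S3  S3  S3 
(> = start, * = accepting)

start=S0 accept=S0,S1,S2 S0-a->S0 S0-b->S0 S0-c->S1 S1-a->S0 S1-b->S0 S1-c->S2 S2-a->S0 S2-b->S0 S2-c->S3 S3-a->S3 S3-b->S3 S3-c->S3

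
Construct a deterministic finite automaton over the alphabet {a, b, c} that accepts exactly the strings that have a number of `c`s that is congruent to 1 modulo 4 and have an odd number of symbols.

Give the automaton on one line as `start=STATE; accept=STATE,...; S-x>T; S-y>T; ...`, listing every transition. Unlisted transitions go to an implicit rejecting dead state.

Run two small machines in parallel and take their product. The first has 4 states tracking the count of `c`s modulo 4; the second has 2 states tracking the input length modulo 2. A product state is a pair (one from each), accepting exactly when both do.
An 8-state machine:
        a   b   c  
>  q0   q1  q1  q2 
   q1   q0  q0  q3 
 * q2   q3  q3  q4 
   q3   q2  q2  q5 
   q4   q5  q5  q6 
   q5   q4  q4  q7 
   q6   q7  q7  q0 
   q7   q6  q6  q1 
(> = start, * = accepting)

start=q0; accept=q2; q0-a>q1; q0-b>q1; q0-c>q2; q1-a>q0; q1-b>q0; q1-c>q3; q2-a>q3; q2-b>q3; q2-c>q4; q3-a>q2; q3-b>q2; q3-c>q5; q4-a>q5; q4-b>q5; q4-c>q6; q5-a>q4; q5-b>q4; q5-c>q7; q6-a>q7; q6-b>q7; q6-c>q0; q7-a>q6; q7-b>q6; q7-c>q1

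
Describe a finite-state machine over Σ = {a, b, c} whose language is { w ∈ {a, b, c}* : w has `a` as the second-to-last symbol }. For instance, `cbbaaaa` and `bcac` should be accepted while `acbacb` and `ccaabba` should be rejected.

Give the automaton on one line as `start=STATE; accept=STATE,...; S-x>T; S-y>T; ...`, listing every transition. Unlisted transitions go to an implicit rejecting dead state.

Because acceptance depends on a position counted from the end, the machine has to buffer the most recent 2 symbols. Make each state the string of the last up-to-2 symbols read; on input `x` shift the window left and append `x`. Accept when the buffered window has length 2 and begins with `a`.
With 13 states:
          a    b    c  
>  q0     q1   q2   q3 
   q1     q4   q5   q6 
   q2     q7   q8   q9 
   q3    q10  q11  q12 
 * q4     q4   q5   q6 
 * q5     q7   q8   q9 
 * q6    q10  q11  q12 
   q7     q4   q5   q6 
   q8     q7   q8   q9 
   q9    q10  q11  q12 
   q10    q4   q5   q6 
   q11    q7   q8   q9 
   q12   q10  q11  q12 
(> = start, * = accepting)

start=q0; accept=q4,q5,q6; q0-a>q1; q0-b>q2; q0-c>q3; q1-a>q4; q1-b>q5; q1-c>q6; q2-a>q7; q2-b>q8; q2-c>q9; q3-a>q10; q3-b>q11; q3-c>q12; q4-a>q4; q4-b>q5; q4-c>q6; q5-a>q7; q5-b>q8; q5-c>q9; q6-a>q10; q6-b>q11; q6-c>q12; q7-a>q4; q7-b>q5; q7-c>q6; q8-a>q7; q8-b>q8; q8-c>q9; q9-a>q10; q9-b>q11; q9-c>q12; q10-a>q4; q10-b>q5; q10-c>q6; q11-a>q7; q11-b>q8; q11-c>q9; q12-a>q10; q12-b>q11; q12-c>q12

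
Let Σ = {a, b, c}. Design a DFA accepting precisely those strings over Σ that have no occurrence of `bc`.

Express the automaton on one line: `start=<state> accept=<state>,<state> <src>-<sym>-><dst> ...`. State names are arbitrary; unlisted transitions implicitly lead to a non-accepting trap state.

Track partial matches of the forbidden pattern `bc`. State q2 is a dead state reached once `bc` has occurred; every other state accepts. q0 means no part of `bc` is currently matched.
3 states suffice.
        a   b   c  
>* q0   q0  q1  q0 
 * q1   q0  q1  q2 
   q2   q2  q2  q2 
(> = start, * = accepting)

start=q0 accept=q0,q1 q0-a->q0 q0-b->q1 q0-c->q0 q1-a->q0 q1-b->q1 q1-c->q2 q2-a->q2 q2-b->q2 q2-c->q2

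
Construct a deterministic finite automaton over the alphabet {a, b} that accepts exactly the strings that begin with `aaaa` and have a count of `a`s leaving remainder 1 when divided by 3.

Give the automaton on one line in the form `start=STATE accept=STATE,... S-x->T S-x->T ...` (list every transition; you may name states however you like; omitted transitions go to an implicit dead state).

Handle the two conditions separately and then intersect. The first has 6 states tracking whether the input so far still matches the prefix `aaaa`; the second has 3 states tracking the count of `a`s modulo 3. A product state is a pair (one from each), accepting exactly when both do.
A 10-state machine:
        a   b  
>  s0   s1  s2 
   s1   s3  s4 
   s2   s4  s2 
   s3   s5  s6 
   s4   s6  s4 
   s5   s7  s2 
   s6   s2  s6 
 * s7   s8  s7 
   s8   s9  s8 
   s9   s7  s9 
(> = start, * = accepting)

start=s0 accept=s7 s0-a->s1 s0-b->s2 s1-a->s3 s1-b->s4 s2-a->s4 s2-b->s2 s3-a->s5 s3-b->s6 s4-a->s6 s4-b->s4 s5-a->s7 s5-b->s2 s6-a->s2 s6-b->s6 s7-a->s8 s7-b->s7 s8-a->s9 s8-b->s8 s9-a->s7 s9-b->s9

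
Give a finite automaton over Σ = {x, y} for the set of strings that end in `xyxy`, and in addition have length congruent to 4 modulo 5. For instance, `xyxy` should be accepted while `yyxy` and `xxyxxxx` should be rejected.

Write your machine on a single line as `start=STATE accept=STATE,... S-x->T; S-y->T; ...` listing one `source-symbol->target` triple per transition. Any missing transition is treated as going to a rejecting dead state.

start=S0; accept=S8; S0-x->S1; S0-y->S2; S1-x->S3; S1-y->S4; S2-x->S3; S2-y->S3; S3-x->S5; S3-y->S5; S4-x->S6; S4-y->S5; S5-x->S7; S5-y->S7; S6-x->S7; S6-y->S8; S7-x->S0; S7-y->S0; S8-x->S0; S8-y->S0

Run two small machines in parallel and take their product. The first has 5 states tracking how much of the suffix `xyxy` has currently been matched; the second has 5 states tracking the input length modulo 5. A product state is a pair (one from each), accepting exactly when both do. Minimizing collapses redundant product states.
        x   y  
>  S0   S1  S2 
   S1   S3  S4 
   S2   S3  S3 
   S3   S5  S5 
   S4   S6  S5 
   S5   S7  S7 
   S6   S7  S8 
   S7   S0  S0 
 * S8   S0  S0 
(> = start, * = accepting)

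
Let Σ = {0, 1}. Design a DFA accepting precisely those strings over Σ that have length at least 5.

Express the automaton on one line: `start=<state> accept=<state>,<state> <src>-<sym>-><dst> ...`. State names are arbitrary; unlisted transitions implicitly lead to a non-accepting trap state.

start=S0 accept=S5,S6 S0-0->S1 S0-1->S1 S1-0->S2 S1-1->S2 S2-0->S3 S2-1->S3 S3-0->S4 S3-1->S4 S4-0->S5 S4-1->S5 S5-0->S6 S5-1->S6 S6-0->S6 S6-1->S6

We only need to distinguish lengths 0, 1, …, 5, and '>5'. Chain S0 → S1 → S2 → S3 → S4 → S5 → S6 on every symbol, with S6 looping. Accepting states: {S5, S6}.
        0   1  
>  S0   S1  S1 
   S1   S2  S2 
   S2   S3  S3 
   S3   S4  S4 
   S4   S5  S5 
 * S5   S6  S6 
 * S6   S6  S6 
(> = start, * = accepting)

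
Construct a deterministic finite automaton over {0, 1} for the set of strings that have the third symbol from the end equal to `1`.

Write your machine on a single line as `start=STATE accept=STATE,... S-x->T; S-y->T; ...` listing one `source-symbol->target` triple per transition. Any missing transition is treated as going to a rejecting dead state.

start=q0; accept=q11,q12,q13,q14; q0-0->q1; q0-1->q2; q1-0->q3; q1-1->q4; q2-0->q5; q2-1->q6; q3-0->q7; q3-1->q8; q4-0->q9; q4-1->q10; q5-0->q11; q5-1->q12; q6-0->q13; q6-1->q14; q7-0->q7; q7-1->q8; q8-0->q9; q8-1->q10; q9-0->q11; q9-1->q12; q10-0->q13; q10-1->q14; q11-0->q7; q11-1->q8; q12-0->q9; q12-1->q10; q13-0->q11; q13-1->q12; q14-0->q13; q14-1->q14

A DFA must remember the last 3 symbols (since which symbol is third-to-last isn't known until the input ends). Use one state per possible window of the last ≤3 symbols; accept from those whose window starts with `1`.
A 15-state machine:
          0    1  
>  q0     q1   q2 
   q1     q3   q4 
   q2     q5   q6 
   q3     q7   q8 
   q4     q9  q10 
   q5    q11  q12 
   q6    q13  q14 
   q7     q7   q8 
   q8     q9  q10 
   q9    q11  q12 
   q10   q13  q14 
 * q11    q7   q8 
 * q12    q9  q10 
 * q13   q11  q12 
 * q14   q13  q14 
(> = start, * = accepting)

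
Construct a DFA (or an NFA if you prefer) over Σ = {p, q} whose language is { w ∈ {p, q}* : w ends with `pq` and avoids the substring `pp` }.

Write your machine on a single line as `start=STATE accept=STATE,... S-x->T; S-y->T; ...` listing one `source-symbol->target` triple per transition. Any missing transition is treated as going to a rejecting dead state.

Run two small machines in parallel and take their product. The first has 3 states tracking how much of the suffix `pq` has currently been matched; the second has 3 states tracking partial matches of the forbidden pattern `pp`. A product state is a pair (one from each), accepting exactly when both do. After merging equivalent states the machine shrinks.
4 states suffice.
       p  q 
>  A   B  A 
   B   C  D 
   C   C  C 
 * D   B  A 
(> = start, * = accepting)

start=A; accept=D; A-p->B; A-q->A; B-p->C; B-q->D; C-p->C; C-q->C; D-p->B; D-q->A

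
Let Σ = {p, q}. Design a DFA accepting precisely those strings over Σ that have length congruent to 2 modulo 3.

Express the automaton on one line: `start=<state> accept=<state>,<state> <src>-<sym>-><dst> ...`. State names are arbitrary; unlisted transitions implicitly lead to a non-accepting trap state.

Count input length modulo 3: every symbol advances one step around the cycle A → B → C → A. Accept at C.
3 states suffice.
       p  q 
>  A   B  B 
   B   C  C 
 * C   A  A 
(> = start, * = accepting)

start=A accept=C A-p->B A-q->B B-p->C B-q->C C-p->A C-q->A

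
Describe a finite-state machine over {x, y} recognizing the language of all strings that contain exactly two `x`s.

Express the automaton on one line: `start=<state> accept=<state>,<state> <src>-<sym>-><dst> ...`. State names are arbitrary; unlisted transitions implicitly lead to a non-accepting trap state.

Count `x`s, saturating at 3: states A through C mean 0 through 2 `x`s seen; D means more than 2. Each `x` increments (capped at D); other symbols loop. Accept from {C}.
A 4-state machine:
       x  y 
>  A   B  A 
   B   C  B 
 * C   D  C 
   D   D  D 
(> = start, * = accepting)

start=A accept=C A-x->B A-y->A B-x->C B-y->B C-x->D C-y->C D-x->D D-y->D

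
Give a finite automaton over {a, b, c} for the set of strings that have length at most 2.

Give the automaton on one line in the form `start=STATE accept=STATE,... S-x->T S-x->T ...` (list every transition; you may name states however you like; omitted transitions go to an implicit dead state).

start=S0 accept=S0,S1,S2 S0-a->S1 S0-b->S1 S0-c->S1 S1-a->S2 S1-b->S2 S1-c->S2 S2-a->S3 S2-b->S3 S2-c->S3 S3-a->S3 S3-b->S3 S3-c->S3

Count input length up to 3: every symbol moves from S0 toward S3, which means 'more than 2' and absorbs. Accept from {S0, S1, S2}.
        a   b   c  
>* S0   S1  S1  S1 
 * S1   S2  S2  S2 
 * S2   S3  S3  S3 
   S3   S3  S3  S3 
(> = start, * = accepting)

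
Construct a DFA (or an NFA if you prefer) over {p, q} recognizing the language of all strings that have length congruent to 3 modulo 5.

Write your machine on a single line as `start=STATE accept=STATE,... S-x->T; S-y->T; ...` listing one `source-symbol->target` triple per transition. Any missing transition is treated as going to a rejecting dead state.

start=s0; accept=s3; s0-p->s1; s0-q->s1; s1-p->s2; s1-q->s2; s2-p->s3; s2-q->s3; s3-p->s4; s3-q->s4; s4-p->s0; s4-q->s0

Count input length modulo 5: every symbol advances one step around the cycle s0 → s1 → s2 → s3 → s4 → s0. Accept at s3.
A 5-state machine:
        p   q  
>  s0   s1  s1 
   s1   s2  s2 
   s2   s3  s3 
 * s3   s4  s4 
   s4   s0  s0 
(> = start, * = accepting)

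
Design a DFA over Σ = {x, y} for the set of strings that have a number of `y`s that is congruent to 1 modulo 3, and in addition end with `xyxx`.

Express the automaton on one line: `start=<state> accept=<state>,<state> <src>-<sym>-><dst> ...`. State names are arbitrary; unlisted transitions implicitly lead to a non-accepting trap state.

start=s0 accept=s9 s0-x->s1 s0-y->s2 s1-x->s1 s1-y->s3 s2-x->s4 s2-y->s5 s3-x->s6 s3-y->s5 s4-x->s4 s4-y->s7 s5-x->s8 s5-y->s0 s6-x->s9 s6-y->s7 s7-x->s10 s7-y->s0 s8-x->s8 s8-y->s11 s9-x->s4 s9-y->s7 s10-x->s12 s10-y->s11 s11-x->s13 s11-y->s2 s12-x->s8 s12-y->s11 s13-x->s14 s13-y->s3 s14-x->s1 s14-y->s3

Run two small machines in parallel and take their product. The first has 3 states tracking the count of `y`s modulo 3; the second has 5 states tracking how much of the suffix `xyxx` has currently been matched. A product state is a pair (one from each), accepting exactly when both do.
A 15-state machine:
          x    y  
>  s0     s1   s2 
   s1     s1   s3 
   s2     s4   s5 
   s3     s6   s5 
   s4     s4   s7 
   s5     s8   s0 
   s6     s9   s7 
   s7    s10   s0 
   s8     s8  s11 
 * s9     s4   s7 
   s10   s12  s11 
   s11   s13   s2 
   s12    s8  s11 
   s13   s14   s3 
   s14    s1   s3 
(> = start, * = accepting)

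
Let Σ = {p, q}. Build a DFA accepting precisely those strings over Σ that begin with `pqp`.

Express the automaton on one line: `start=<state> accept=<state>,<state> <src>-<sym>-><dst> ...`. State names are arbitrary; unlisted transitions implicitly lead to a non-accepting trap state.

Walk along `pqp` while the input agrees: from s0 take `p` to s1, and so on. Any deviation drops to the rejecting sink s4. Once s3 is reached the prefix is confirmed and every continuation is accepted.
A 5-state machine:
        p   q  
>  s0   s1  s4 
   s1   s4  s2 
   s2   s3  s4 
 * s3   s3  s3 
   s4   s4  s4 
(> = start, * = accepting)

start=s0 accept=s3 s0-p->s1 s0-q->s4 s1-p->s4 s1-q->s2 s2-p->s3 s2-q->s4 s3-p->s3 s3-q->s3 s4-p->s4 s4-q->s4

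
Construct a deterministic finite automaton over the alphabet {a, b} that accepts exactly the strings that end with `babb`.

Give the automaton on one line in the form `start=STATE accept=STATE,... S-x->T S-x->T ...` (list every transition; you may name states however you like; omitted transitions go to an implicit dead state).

Remember how much of `babb` the current input suffix matches. State s0 means no match yet; s1 means the last symbol is `b`; s2 means the last 2 symbols are `ba`; s3 means the last 3 symbols are `bab`; s4 means the last 4 symbols are `babb`. Only s4 accepts. On a mismatch, fall back to the longest proper suffix that is still a prefix of `babb`.
5 states suffice.
        a   b  
>  s0   s0  s1 
   s1   s2  s1 
   s2   s0  s3 
   s3   s2  s4 
 * s4   s2  s1 
(> = start, * = accepting)

start=s0 accept=s4 s0-a->s0 s0-b->s1 s1-a->s2 s1-b->s1 s2-a->s0 s2-b->s3 s3-a->s2 s3-b->s4 s4-a->s2 s4-b->s1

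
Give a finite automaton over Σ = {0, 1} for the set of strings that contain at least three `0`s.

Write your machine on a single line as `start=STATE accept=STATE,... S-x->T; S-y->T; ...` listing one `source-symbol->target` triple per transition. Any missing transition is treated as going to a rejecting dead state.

start=q0; accept=q3,q4; q0-0->q1; q0-1->q0; q1-0->q2; q1-1->q1; q2-0->q3; q2-1->q2; q3-0->q4; q3-1->q3; q4-0->q4; q4-1->q4

Count `0`s, saturating at 4: states q0 through q3 mean 0 through 3 `0`s seen; q4 means more than 3. Each `0` increments (capped at q4); other symbols loop. Accept from {q3, q4}.
        0   1  
>  q0   q1  q0 
   q1   q2  q1 
   q2   q3  q2 
 * q3   q4  q3 
 * q4   q4  q4 
(> = start, * = accepting)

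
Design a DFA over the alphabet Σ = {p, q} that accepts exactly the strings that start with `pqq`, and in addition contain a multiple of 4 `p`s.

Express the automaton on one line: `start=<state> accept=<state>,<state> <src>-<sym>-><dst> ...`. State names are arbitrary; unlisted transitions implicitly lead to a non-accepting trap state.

Run two small machines in parallel and take their product. One (5 states) tracks whether the input so far still matches the prefix `pqq`; the other (4 states) tracks the count of `p`s modulo 4. Each combined state is a pair, one component from each; accept when both components accept.
An 11-state machine:
          p    q  
>  s0     s1   s2 
   s1     s3   s4 
   s2     s5   s2 
   s3     s6   s3 
   s4     s3   s7 
   s5     s3   s5 
   s6     s2   s6 
   s7     s8   s7 
   s8     s9   s8 
   s9    s10   s9 
 * s10    s7  s10 
(> = start, * = accepting)

start=s0 accept=s10 s0-p->s1 s0-q->s2 s1-p->s3 s1-q->s4 s2-p->s5 s2-q->s2 s3-p->s6 s3-q->s3 s4-p->s3 s4-q->s7 s5-p->s3 s5-q->s5 s6-p->s2 s6-q->s6 s7-p->s8 s7-q->s7 s8-p->s9 s8-q->s8 s9-p->s10 s9-q->s9 s10-p->s7 s10-q->s10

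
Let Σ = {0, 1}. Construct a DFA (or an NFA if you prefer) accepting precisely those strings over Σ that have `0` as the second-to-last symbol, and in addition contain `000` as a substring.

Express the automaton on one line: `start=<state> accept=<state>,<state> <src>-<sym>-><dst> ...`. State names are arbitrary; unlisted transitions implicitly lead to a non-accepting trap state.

start=q0 accept=q3,q4 q0-0->q1 q0-1->q0 q1-0->q2 q1-1->q0 q2-0->q3 q2-1->q0 q3-0->q3 q3-1->q4 q4-0->q5 q4-1->q6 q5-0->q3 q5-1->q4 q6-0->q5 q6-1->q6

Handle the two conditions separately and then intersect. The first has 7 states tracking the last 2 symbols read; the second has 4 states tracking whether and how much of `000` has been seen. A product state is a pair (one from each), accepting exactly when both do. After merging equivalent states the machine shrinks.
7 states suffice.
        0   1  
>  q0   q1  q0 
   q1   q2  q0 
   q2   q3  q0 
 * q3   q3  q4 
 * q4   q5  q6 
   q5   q3  q4 
   q6   q5  q6 
(> = start, * = accepting)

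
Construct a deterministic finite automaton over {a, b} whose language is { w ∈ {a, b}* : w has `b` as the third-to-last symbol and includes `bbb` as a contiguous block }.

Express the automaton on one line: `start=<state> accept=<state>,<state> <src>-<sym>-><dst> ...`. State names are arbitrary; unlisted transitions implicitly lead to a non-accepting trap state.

start=q0 accept=q3,q4,q5,q6 q0-a->q0 q0-b->q1 q1-a->q0 q1-b->q2 q2-a->q0 q2-b->q3 q3-a->q4 q3-b->q3 q4-a->q5 q4-b->q6 q5-a->q7 q5-b->q8 q6-a->q9 q6-b->q10 q7-a->q7 q7-b->q8 q8-a->q9 q8-b->q10 q9-a->q5 q9-b->q6 q10-a->q4 q10-b->q3

Run two small machines in parallel and take their product. The first has 15 states tracking the last 3 symbols read; the second has 4 states tracking whether and how much of `bbb` has been seen. A product state is a pair (one from each), accepting exactly when both do. Equivalent product states are then merged.
11 states suffice.
          a    b  
>  q0     q0   q1 
   q1     q0   q2 
   q2     q0   q3 
 * q3     q4   q3 
 * q4     q5   q6 
 * q5     q7   q8 
 * q6     q9  q10 
   q7     q7   q8 
   q8     q9  q10 
   q9     q5   q6 
   q10    q4   q3 
(> = start, * = accepting)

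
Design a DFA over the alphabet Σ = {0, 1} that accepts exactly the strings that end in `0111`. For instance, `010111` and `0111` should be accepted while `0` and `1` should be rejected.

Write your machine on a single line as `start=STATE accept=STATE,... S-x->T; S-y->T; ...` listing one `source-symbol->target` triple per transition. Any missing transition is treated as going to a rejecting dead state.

start=A; accept=E; A-0->B; A-1->A; B-0->B; B-1->C; C-0->B; C-1->D; D-0->B; D-1->E; E-0->B; E-1->A

Let each state record the length of the longest suffix of the input read so far that is also a prefix of `0111`. B means the last symbol is `0`; C means the last 2 symbols are `01`; D means the last 3 symbols are `011`; E means the last 4 symbols are `0111`. Accept only at E, where the string currently ends in `0111`.
5 states suffice.
       0  1 
>  A   B  A 
   B   B  C 
   C   B  D 
   D   B  E 
 * E   B  A 
(> = start, * = accepting)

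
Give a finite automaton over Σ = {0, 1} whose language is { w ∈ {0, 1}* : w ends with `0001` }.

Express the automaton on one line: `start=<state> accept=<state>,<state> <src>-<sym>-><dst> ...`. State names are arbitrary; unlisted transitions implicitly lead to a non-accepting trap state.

Let each state record the length of the longest suffix of the input read so far that is also a prefix of `0001`. q1 means the last symbol is `0`; q2 means the last 2 symbols are `00`; q3 means the last 3 symbols are `000`; q4 means the last 4 symbols are `0001`. Accept only at q4, where the string currently ends in `0001`.
A 5-state machine:
        0   1  
>  q0   q1  q0 
   q1   q2  q0 
   q2   q3  q0 
   q3   q3  q4 
 * q4   q1  q0 
(> = start, * = accepting)

start=q0 accept=q4 q0-0->q1 q0-1->q0 q1-0->q2 q1-1->q0 q2-0->q3 q2-1->q0 q3-0->q3 q3-1->q4 q4-0->q1 q4-1->q0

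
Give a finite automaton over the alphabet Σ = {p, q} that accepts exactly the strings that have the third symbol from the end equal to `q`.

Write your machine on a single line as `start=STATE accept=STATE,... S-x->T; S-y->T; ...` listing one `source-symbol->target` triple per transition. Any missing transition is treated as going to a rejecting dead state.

start=S0; accept=S11,S12,S13,S14; S0-p->S1; S0-q->S2; S1-p->S3; S1-q->S4; S2-p->S5; S2-q->S6; S3-p->S7; S3-q->S8; S4-p->S9; S4-q->S10; S5-p->S11; S5-q->S12; S6-p->S13; S6-q->S14; S7-p->S7; S7-q->S8; S8-p->S9; S8-q->S10; S9-p->S11; S9-q->S12; S10-p->S13; S10-q->S14; S11-p->S7; S11-q->S8; S12-p->S9; S12-q->S10; S13-p->S11; S13-q->S12; S14-p->S13; S14-q->S14

A DFA must remember the last 3 symbols (since which symbol is third-to-last isn't known until the input ends). Use one state per possible window of the last ≤3 symbols; accept from those whose window starts with `q`.
15 states suffice.
          p    q  
>  S0     S1   S2 
   S1     S3   S4 
   S2     S5   S6 
   S3     S7   S8 
   S4     S9  S10 
   S5    S11  S12 
   S6    S13  S14 
   S7     S7   S8 
   S8     S9  S10 
   S9    S11  S12 
   S10   S13  S14 
 * S11    S7   S8 
 * S12    S9  S10 
 * S13   S11  S12 
 * S14   S13  S14 
(> = start, * = accepting)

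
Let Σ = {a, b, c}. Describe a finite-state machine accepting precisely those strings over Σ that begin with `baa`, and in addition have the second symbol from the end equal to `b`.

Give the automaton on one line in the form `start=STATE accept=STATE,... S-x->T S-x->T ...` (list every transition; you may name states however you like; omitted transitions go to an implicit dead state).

start=S0 accept=S6,S7 S0-a->S1 S0-b->S2 S0-c->S1 S1-a->S1 S1-b->S1 S1-c->S1 S2-a->S3 S2-b->S1 S2-c->S1 S3-a->S4 S3-b->S1 S3-c->S1 S4-a->S4 S4-b->S5 S4-c->S4 S5-a->S6 S5-b->S7 S5-c->S6 S6-a->S4 S6-b->S5 S6-c->S4 S7-a->S6 S7-b->S7 S7-c->S6

Handle the two conditions separately and then intersect. The first has 5 states tracking whether the input so far still matches the prefix `baa`; the second has 13 states tracking the last 2 symbols read. A product state is a pair (one from each), accepting exactly when both do. Equivalent product states are then merged.
        a   b   c  
>  S0   S1  S2  S1 
   S1   S1  S1  S1 
   S2   S3  S1  S1 
   S3   S4  S1  S1 
   S4   S4  S5  S4 
   S5   S6  S7  S6 
 * S6   S4  S5  S4 
 * S7   S6  S7  S6 
(> = start, * = accepting)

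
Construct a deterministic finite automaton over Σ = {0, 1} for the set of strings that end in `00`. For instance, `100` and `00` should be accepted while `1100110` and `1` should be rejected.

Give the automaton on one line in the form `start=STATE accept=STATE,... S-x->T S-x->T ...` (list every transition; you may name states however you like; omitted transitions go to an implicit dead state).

Remember how much of `00` the current input suffix matches. State q0 means no match yet; q1 means the last symbol is `0`; q2 means the last 2 symbols are `00`. Only q2 accepts. On a mismatch, fall back to the longest proper suffix that is still a prefix of `00`.
        0   1  
>  q0   q1  q0 
   q1   q2  q0 
 * q2   q2  q0 
(> = start, * = accepting)

start=q0 accept=q2 q0-0->q1 q0-1->q0 q1-0->q2 q1-1->q0 q2-0->q2 q2-1->q0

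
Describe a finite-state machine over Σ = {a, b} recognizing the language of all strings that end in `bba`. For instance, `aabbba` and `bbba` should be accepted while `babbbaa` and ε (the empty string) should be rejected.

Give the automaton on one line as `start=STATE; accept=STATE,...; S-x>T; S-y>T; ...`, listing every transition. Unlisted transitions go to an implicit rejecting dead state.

Remember how much of `bba` the current input suffix matches. State S0 means no match yet; S1 means the last symbol is `b`; S2 means the last 2 symbols are `bb`; S3 means the last 3 symbols are `bba`. Only S3 accepts. On a mismatch, fall back to the longest proper suffix that is still a prefix of `bba`.
        a   b  
>  S0   S0  S1 
   S1   S0  S2 
   S2   S3  S2 
 * S3   S0  S1 
(> = start, * = accepting)

start=S0; accept=S3; S0-a>S0; S0-b>S1; S1-a>S0; S1-b>S2; S2-a>S3; S2-b>S2; S3-a>S0; S3-b>S1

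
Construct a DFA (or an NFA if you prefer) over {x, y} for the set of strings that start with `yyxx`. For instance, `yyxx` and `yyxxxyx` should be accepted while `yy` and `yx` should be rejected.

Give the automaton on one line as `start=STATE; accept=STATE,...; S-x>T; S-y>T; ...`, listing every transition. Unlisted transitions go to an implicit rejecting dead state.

Walk along `yyxx` while the input agrees: from q0 take `y` to q1, and so on. Any deviation drops to the rejecting sink q5. Once q4 is reached the prefix is confirmed and every continuation is accepted.
A 6-state machine:
        x   y  
>  q0   q5  q1 
   q1   q5  q2 
   q2   q3  q5 
   q3   q4  q5 
 * q4   q4  q4 
   q5   q5  q5 
(> = start, * = accepting)

start=q0; accept=q4; q0-x>q5; q0-y>q1; q1-x>q5; q1-y>q2; q2-x>q3; q2-y>q5; q3-x>q4; q3-y>q5; q4-x>q4; q4-y>q4; q5-x>q5; q5-y>q5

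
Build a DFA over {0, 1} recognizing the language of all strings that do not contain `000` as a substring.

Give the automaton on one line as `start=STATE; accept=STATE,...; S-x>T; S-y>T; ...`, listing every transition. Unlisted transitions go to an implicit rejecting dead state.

start=s0; accept=s0,s1,s2; s0-0>s1; s0-1>s0; s1-0>s2; s1-1>s0; s2-0>s3; s2-1>s0; s3-0>s3; s3-1>s3

This is the complement of 'contains `000`'. Use the same substring-matching states — s0 through s3 holding how much of `000` has just been matched — but flip the accepting set: everything except the trap s3 accepts.
With 4 states:
        0   1  
>* s0   s1  s0 
 * s1   s2  s0 
 * s2   s3  s0 
   s3   s3  s3 
(> = start, * = accepting)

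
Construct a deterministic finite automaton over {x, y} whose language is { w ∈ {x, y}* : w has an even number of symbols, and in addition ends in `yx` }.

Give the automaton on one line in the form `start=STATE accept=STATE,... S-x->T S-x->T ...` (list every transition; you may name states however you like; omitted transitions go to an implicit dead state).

Build one automaton per condition and run them in lockstep. The first has 2 states tracking the input length modulo 2; the second has 3 states tracking how much of the suffix `yx` has currently been matched. A product state is a pair (one from each), accepting exactly when both do. After merging equivalent states the machine shrinks.
A 4-state machine:
       x  y 
>  A   B  C 
   B   A  A 
   C   D  A 
 * D   B  C 
(> = start, * = accepting)

start=A accept=D A-x->B A-y->C B-x->A B-y->A C-x->D C-y->A D-x->B D-y->C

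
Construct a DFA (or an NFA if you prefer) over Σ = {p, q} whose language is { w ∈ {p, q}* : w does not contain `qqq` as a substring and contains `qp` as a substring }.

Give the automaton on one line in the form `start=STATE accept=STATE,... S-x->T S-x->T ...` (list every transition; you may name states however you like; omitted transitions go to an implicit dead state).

Build one automaton per condition and run them in lockstep. One (4 states) tracks partial matches of the forbidden pattern `qqq`; the other (3 states) tracks whether and how much of `qp` has been seen. Each combined state is a pair, one component from each; accept when both components accept. Equivalent product states are then merged.
       p  q 
>  A   A  B 
   B   C  D 
 * C   C  E 
   D   C  F 
 * E   C  G 
   F   F  F 
 * G   C  F 
(> = start, * = accepting)

start=A accept=C,E,G A-p->A A-q->B B-p->C B-q->D C-p->C C-q->E D-p->C D-q->F E-p->C E-q->G F-p->F F-q->F G-p->C G-q->F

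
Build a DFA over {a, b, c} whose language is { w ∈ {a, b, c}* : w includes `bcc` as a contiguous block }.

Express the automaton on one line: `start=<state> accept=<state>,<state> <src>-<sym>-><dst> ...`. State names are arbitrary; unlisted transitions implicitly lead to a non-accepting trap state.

start=s0 accept=s3 s0-a->s0 s0-b->s1 s0-c->s0 s1-a->s0 s1-b->s1 s1-c->s2 s2-a->s0 s2-b->s1 s2-c->s3 s3-a->s3 s3-b->s3 s3-c->s3

Track how much of `bcc` has been matched so far: state s0 is no progress, s3 is the absorbing accept state reached once `bcc` has occurred. Intermediate states record partial matches; on a mismatch, fall back to the longest reusable overlap.
        a   b   c  
>  s0   s0  s1  s0 
   s1   s0  s1  s2 
   s2   s0  s1  s3 
 * s3   s3  s3  s3 
(> = start, * = accepting)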